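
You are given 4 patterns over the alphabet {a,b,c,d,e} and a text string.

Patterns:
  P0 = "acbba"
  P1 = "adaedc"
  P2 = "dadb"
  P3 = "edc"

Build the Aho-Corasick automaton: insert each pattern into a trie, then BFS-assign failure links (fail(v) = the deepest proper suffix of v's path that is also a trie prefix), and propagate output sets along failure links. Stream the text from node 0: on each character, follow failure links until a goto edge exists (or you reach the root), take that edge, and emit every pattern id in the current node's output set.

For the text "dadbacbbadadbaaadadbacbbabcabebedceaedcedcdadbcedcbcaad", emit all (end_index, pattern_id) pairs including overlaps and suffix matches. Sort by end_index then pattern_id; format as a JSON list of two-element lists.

Build automaton:
Trie nodes:
  n0 'ε': a→1 d→11 e→15
  n1 'a': c→2 d→6
  n2 'ac': b→3
  n3 'acb': b→4
  n4 'acbb': a→5
  n5 'acbba': ·  ←P0
  n6 'ad': a→7
  n7 'ada': e→8
  n8 'adae': d→9
  n9 'adaed': c→10
  n10 'adaedc': ·  ←P1
  n11 'd': a→12
  n12 'da': d→13
  n13 'dad': b→14
  n14 'dadb': ·  ←P2
  n15 'e': d→16
  n16 'ed': c→17
  n17 'edc': ·  ←P3

Failure links (BFS by depth):
  fail(1) 'a': from fail(0)=0 chase 'a': 0 ⇒ 0;  out=∅∪out(0)=∅
  fail(11) 'd': from fail(0)=0 chase 'd': 0 ⇒ 0;  out=∅∪out(0)=∅
  fail(15) 'e': from fail(0)=0 chase 'e': 0 ⇒ 0;  out=∅∪out(0)=∅
  fail(2) 'ac': from fail(1)=0 chase 'c': 0 ⇒ 0;  out=∅∪out(0)=∅
  fail(6) 'ad': from fail(1)=0 chase 'd': 0 ⇒ 11;  out=∅∪out(11)=∅
  fail(12) 'da': from fail(11)=0 chase 'a': 0 ⇒ 1;  out=∅∪out(1)=∅
  fail(16) 'ed': from fail(15)=0 chase 'd': 0 ⇒ 11;  out=∅∪out(11)=∅
  fail(3) 'acb': from fail(2)=0 chase 'b': 0 ⇒ 0;  out=∅∪out(0)=∅
  fail(7) 'ada': from fail(6)=11 chase 'a': 11 ⇒ 12;  out=∅∪out(12)=∅
  fail(13) 'dad': from fail(12)=1 chase 'd': 1 ⇒ 6;  out=∅∪out(6)=∅
  fail(17) 'edc': from fail(16)=11 chase 'c': 11→0 ⇒ 0;  out={3}∪out(0)={3}
  fail(4) 'acbb': from fail(3)=0 chase 'b': 0 ⇒ 0;  out=∅∪out(0)=∅
  fail(8) 'adae': from fail(7)=12 chase 'e': 12→1→0 ⇒ 15;  out=∅∪out(15)=∅
  fail(14) 'dadb': from fail(13)=6 chase 'b': 6→11→0 ⇒ 0;  out={2}∪out(0)={2}
  fail(5) 'acbba': from fail(4)=0 chase 'a': 0 ⇒ 1;  out={0}∪out(1)={0}
  fail(9) 'adaed': from fail(8)=15 chase 'd': 15 ⇒ 16;  out=∅∪out(16)=∅
  fail(10) 'adaedc': from fail(9)=16 chase 'c': 16 ⇒ 17;  out={1}∪out(17)={1,3}

Run:
i=0 'd': node 0→11
i=1 'a': node 11→12
i=2 'd': node 12→13
i=3 'b': node 13→14  ** P2@[0:3]
i=4 'a': node 14→1 (via fail)
i=5 'c': node 1→2
i=6 'b': node 2→3
i=7 'b': node 3→4
i=8 'a': node 4→5  ** P0@[4:8]
i=9 'd': node 5→6 (via fail)
i=10 'a': node 6→7
i=11 'd': node 7→13 (via fail)
i=12 'b': node 13→14  ** P2@[9:12]
i=13 'a': node 14→1 (via fail)
i=14 'a': node 1→1 (via fail)
i=15 'a': node 1→1 (via fail)
i=16 'd': node 1→6
i=17 'a': node 6→7
i=18 'd': node 7→13 (via fail)
i=19 'b': node 13→14  ** P2@[16:19]
i=20 'a': node 14→1 (via fail)
i=21 'c': node 1→2
i=22 'b': node 2→3
i=23 'b': node 3→4
i=24 'a': node 4→5  ** P0@[20:24]
i=25 'b': node 5→0 (via fail)
i=26 'c': node 0→0
i=27 'a': node 0→1
i=28 'b': node 1→0 (via fail)
i=29 'e': node 0→15
i=30 'b': node 15→0 (via fail)
i=31 'e': node 0→15
i=32 'd': node 15→16
i=33 'c': node 16→17  ** P3@[31:33]
i=34 'e': node 17→15 (via fail)
i=35 'a': node 15→1 (via fail)
i=36 'e': node 1→15 (via fail)
i=37 'd': node 15→16
i=38 'c': node 16→17  ** P3@[36:38]
i=39 'e': node 17→15 (via fail)
i=40 'd': node 15→16
i=41 'c': node 16→17  ** P3@[39:41]
i=42 'd': node 17→11 (via fail)
i=43 'a': node 11→12
i=44 'd': node 12→13
i=45 'b': node 13→14  ** P2@[42:45]
i=46 'c': node 14→0 (via fail)
i=47 'e': node 0→15
i=48 'd': node 15→16
i=49 'c': node 16→17  ** P3@[47:49]
i=50 'b': node 17→0 (via fail)
i=51 'c': node 0→0
i=52 'a': node 0→1
i=53 'a': node 1→1 (via fail)
i=54 'd': node 1→6

Matches: [[3,2],[8,0],[12,2],[19,2],[24,0],[33,3],[38,3],[41,3],[45,2],[49,3]]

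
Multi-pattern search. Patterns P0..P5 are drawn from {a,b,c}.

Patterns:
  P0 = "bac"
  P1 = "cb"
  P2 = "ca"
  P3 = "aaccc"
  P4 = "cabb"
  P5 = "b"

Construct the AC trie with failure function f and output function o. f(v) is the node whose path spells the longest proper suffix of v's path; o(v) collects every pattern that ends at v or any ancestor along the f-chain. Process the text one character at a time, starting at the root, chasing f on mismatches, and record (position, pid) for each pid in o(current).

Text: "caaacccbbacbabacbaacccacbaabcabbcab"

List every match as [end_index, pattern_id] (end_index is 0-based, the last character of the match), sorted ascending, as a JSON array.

Build automaton:
Trie nodes:
  n0 'ε': a→7 b→1 c→4
  n1 'b': a→2  ←P5
  n2 'ba': c→3
  n3 'bac': ·  ←P0
  n4 'c': a→6 b→5
  n5 'cb': ·  ←P1
  n6 'ca': b→12  ←P2
  n7 'a': a→8
  n8 'aa': c→9
  n9 'aac': c→10
  n10 'aacc': c→11
  n11 'aaccc': ·  ←P3
  n12 'cab': b→13
  n13 'cabb': ·  ←P4

BFS fail/out derivation:
  n1('b'): parent n0 fail=0; on 'b' 0 → fail=0;  out {5}∪∅={5}
  n4('c'): parent n0 fail=0; on 'c' 0 → fail=0;  out ∅∪∅=∅
  n7('a'): parent n0 fail=0; on 'a' 0 → fail=0;  out ∅∪∅=∅
  n2('ba'): parent n1 fail=0; on 'a' 0 → fail=7;  out ∅∪∅=∅
  n5('cb'): parent n4 fail=0; on 'b' 0 → fail=1;  out {1}∪{5}={1,5}
  n6('ca'): parent n4 fail=0; on 'a' 0 → fail=7;  out {2}∪∅={2}
  n8('aa'): parent n7 fail=0; on 'a' 0 → fail=7;  out ∅∪∅=∅
  n3('bac'): parent n2 fail=7; on 'c' 7→0 → fail=4;  out {0}∪∅={0}
  n9('aac'): parent n8 fail=7; on 'c' 7→0 → fail=4;  out ∅∪∅=∅
  n12('cab'): parent n6 fail=7; on 'b' 7→0 → fail=1;  out ∅∪{5}={5}
  n10('aacc'): parent n9 fail=4; on 'c' 4→0 → fail=4;  out ∅∪∅=∅
  n13('cabb'): parent n12 fail=1; on 'b' 1→0 → fail=1;  out {4}∪{5}={4,5}
  n11('aaccc'): parent n10 fail=4; on 'c' 4→0 → fail=4;  out {3}∪∅={3}

Run:
pos 0 'c': at 4
pos 1 'a': at 6  emit P2@[0:1]
pos 2 'a': at 8 (fail-walked)
pos 3 'a': at 8 (fail-walked)
pos 4 'c': at 9
pos 5 'c': at 10
pos 6 'c': at 11  emit P3@[2:6]
pos 7 'b': at 5 (fail-walked)  emit P1@[6:7],P5@[7:7]
pos 8 'b': at 1 (fail-walked)  emit P5@[8:8]
pos 9 'a': at 2
pos 10 'c': at 3  emit P0@[8:10]
pos 11 'b': at 5 (fail-walked)  emit P1@[10:11],P5@[11:11]
pos 12 'a': at 2 (fail-walked)
pos 13 'b': at 1 (fail-walked)  emit P5@[13:13]
pos 14 'a': at 2
pos 15 'c': at 3  emit P0@[13:15]
pos 16 'b': at 5 (fail-walked)  emit P1@[15:16],P5@[16:16]
pos 17 'a': at 2 (fail-walked)
pos 18 'a': at 8 (fail-walked)
pos 19 'c': at 9
pos 20 'c': at 10
pos 21 'c': at 11  emit P3@[17:21]
pos 22 'a': at 6 (fail-walked)  emit P2@[21:22]
pos 23 'c': at 4 (fail-walked)
pos 24 'b': at 5  emit P1@[23:24],P5@[24:24]
pos 25 'a': at 2 (fail-walked)
pos 26 'a': at 8 (fail-walked)
pos 27 'b': at 1 (fail-walked)  emit P5@[27:27]
pos 28 'c': at 4 (fail-walked)
pos 29 'a': at 6  emit P2@[28:29]
pos 30 'b': at 12  emit P5@[30:30]
pos 31 'b': at 13  emit P4@[28:31],P5@[31:31]
pos 32 'c': at 4 (fail-walked)
pos 33 'a': at 6  emit P2@[32:33]
pos 34 'b': at 12  emit P5@[34:34]

Result: [[1,2],[6,3],[7,1],[7,5],[8,5],[10,0],[11,1],[11,5],[13,5],[15,0],[16,1],[16,5],[21,3],[22,2],[24,1],[24,5],[27,5],[29,2],[30,5],[31,4],[31,5],[33,2],[34,5]]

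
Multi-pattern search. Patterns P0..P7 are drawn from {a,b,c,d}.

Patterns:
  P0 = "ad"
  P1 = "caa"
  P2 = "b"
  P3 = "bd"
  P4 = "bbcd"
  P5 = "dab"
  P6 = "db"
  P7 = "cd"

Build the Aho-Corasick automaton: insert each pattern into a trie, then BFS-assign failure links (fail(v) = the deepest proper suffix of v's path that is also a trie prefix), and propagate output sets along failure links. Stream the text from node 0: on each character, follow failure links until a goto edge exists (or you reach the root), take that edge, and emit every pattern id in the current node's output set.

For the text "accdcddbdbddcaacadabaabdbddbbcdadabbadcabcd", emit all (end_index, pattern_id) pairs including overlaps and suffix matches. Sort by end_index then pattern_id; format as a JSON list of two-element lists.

Construct AC machine:
Trie nodes:
  n0 'ε': a→1 b→6 c→3 d→11
  n1 'a': d→2
  n2 'ad': ·  [P0 ends]
  n3 'c': a→4 d→15
  n4 'ca': a→5
  n5 'caa': ·  [P1 ends]
  n6 'b': b→8 d→7  [P2 ends]
  n7 'bd': ·  [P3 ends]
  n8 'bb': c→9
  n9 'bbc': d→10
  n10 'bbcd': ·  [P4 ends]
  n11 'd': a→12 b→14
  n12 'da': b→13
  n13 'dab': ·  [P5 ends]
  n14 'db': ·  [P6 ends]
  n15 'cd': ·  [P7 ends]

BFS fail/out derivation:
  fail(1) 'a': from fail(0)=0 chase 'a': 0 ⇒ 0;  out=∅∪out(0)=∅
  fail(3) 'c': from fail(0)=0 chase 'c': 0 ⇒ 0;  out=∅∪out(0)=∅
  fail(6) 'b': from fail(0)=0 chase 'b': 0 ⇒ 0;  out={2}∪out(0)={2}
  fail(11) 'd': from fail(0)=0 chase 'd': 0 ⇒ 0;  out=∅∪out(0)=∅
  fail(2) 'ad': from fail(1)=0 chase 'd': 0 ⇒ 11;  out={0}∪out(11)={0}
  fail(4) 'ca': from fail(3)=0 chase 'a': 0 ⇒ 1;  out=∅∪out(1)=∅
  fail(7) 'bd': from fail(6)=0 chase 'd': 0 ⇒ 11;  out={3}∪out(11)={3}
  fail(8) 'bb': from fail(6)=0 chase 'b': 0 ⇒ 6;  out=∅∪out(6)={2}
  fail(12) 'da': from fail(11)=0 chase 'a': 0 ⇒ 1;  out=∅∪out(1)=∅
  fail(14) 'db': from fail(11)=0 chase 'b': 0 ⇒ 6;  out={6}∪out(6)={2,6}
  fail(15) 'cd': from fail(3)=0 chase 'd': 0 ⇒ 11;  out={7}∪out(11)={7}
  fail(5) 'caa': from fail(4)=1 chase 'a': 1→0 ⇒ 1;  out={1}∪out(1)={1}
  fail(9) 'bbc': from fail(8)=6 chase 'c': 6→0 ⇒ 3;  out=∅∪out(3)=∅
  fail(13) 'dab': from fail(12)=1 chase 'b': 1→0 ⇒ 6;  out={5}∪out(6)={2,5}
  fail(10) 'bbcd': from fail(9)=3 chase 'd': 3 ⇒ 15;  out={4}∪out(15)={4,7}

Scan:
[0] read 'a'  n0⇒n1
[1] read 'c'  n1⇒n3 (fail-walked)
[2] read 'c'  n3⇒n3 (fail-walked)
[3] read 'd'  n3⇒n15  → match P7@[2:3]
[4] read 'c'  n15⇒n3 (fail-walked)
[5] read 'd'  n3⇒n15  → match P7@[4:5]
[6] read 'd'  n15⇒n11 (fail-walked)
[7] read 'b'  n11⇒n14  → match P2@[7:7],P6@[6:7]
[8] read 'd'  n14⇒n7 (fail-walked)  → match P3@[7:8]
[9] read 'b'  n7⇒n14 (fail-walked)  → match P2@[9:9],P6@[8:9]
[10] read 'd'  n14⇒n7 (fail-walked)  → match P3@[9:10]
[11] read 'd'  n7⇒n11 (fail-walked)
[12] read 'c'  n11⇒n3 (fail-walked)
[13] read 'a'  n3⇒n4
[14] read 'a'  n4⇒n5  → match P1@[12:14]
[15] read 'c'  n5⇒n3 (fail-walked)
[16] read 'a'  n3⇒n4
[17] read 'd'  n4⇒n2 (fail-walked)  → match P0@[16:17]
[18] read 'a'  n2⇒n12 (fail-walked)
[19] read 'b'  n12⇒n13  → match P2@[19:19],P5@[17:19]
[20] read 'a'  n13⇒n1 (fail-walked)
[21] read 'a'  n1⇒n1 (fail-walked)
[22] read 'b'  n1⇒n6 (fail-walked)  → match P2@[22:22]
[23] read 'd'  n6⇒n7  → match P3@[22:23]
[24] read 'b'  n7⇒n14 (fail-walked)  → match P2@[24:24],P6@[23:24]
[25] read 'd'  n14⇒n7 (fail-walked)  → match P3@[24:25]
[26] read 'd'  n7⇒n11 (fail-walked)
[27] read 'b'  n11⇒n14  → match P2@[27:27],P6@[26:27]
[28] read 'b'  n14⇒n8 (fail-walked)  → match P2@[28:28]
[29] read 'c'  n8⇒n9
[30] read 'd'  n9⇒n10  → match P4@[27:30],P7@[29:30]
[31] read 'a'  n10⇒n12 (fail-walked)
[32] read 'd'  n12⇒n2 (fail-walked)  → match P0@[31:32]
[33] read 'a'  n2⇒n12 (fail-walked)
[34] read 'b'  n12⇒n13  → match P2@[34:34],P5@[32:34]
[35] read 'b'  n13⇒n8 (fail-walked)  → match P2@[35:35]
[36] read 'a'  n8⇒n1 (fail-walked)
[37] read 'd'  n1⇒n2  → match P0@[36:37]
[38] read 'c'  n2⇒n3 (fail-walked)
[39] read 'a'  n3⇒n4
[40] read 'b'  n4⇒n6 (fail-walked)  → match P2@[40:40]
[41] read 'c'  n6⇒n3 (fail-walked)
[42] read 'd'  n3⇒n15  → match P7@[41:42]

All matches (sorted): [[3,7],[5,7],[7,2],[7,6],[8,3],[9,2],[9,6],[10,3],[14,1],[17,0],[19,2],[19,5],[22,2],[23,3],[24,2],[24,6],[25,3],[27,2],[27,6],[28,2],[30,4],[30,7],[32,0],[34,2],[34,5],[35,2],[37,0],[40,2],[42,7]]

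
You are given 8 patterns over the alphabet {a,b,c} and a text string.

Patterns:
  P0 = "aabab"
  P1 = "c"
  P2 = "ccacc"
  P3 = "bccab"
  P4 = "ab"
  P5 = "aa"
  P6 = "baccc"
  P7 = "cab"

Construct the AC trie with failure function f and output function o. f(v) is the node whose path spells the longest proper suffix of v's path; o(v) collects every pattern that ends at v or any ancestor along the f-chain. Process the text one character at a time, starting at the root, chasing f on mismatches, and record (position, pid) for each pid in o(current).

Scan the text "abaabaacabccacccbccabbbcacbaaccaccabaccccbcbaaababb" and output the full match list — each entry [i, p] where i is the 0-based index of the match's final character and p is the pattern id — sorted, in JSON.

Construct AC machine:
Trie (insert patterns):
  n0 'ε': a→1 b→11 c→6
  n1 'a': a→2 b→16
  n2 'aa': b→3  [P5 ends]
  n3 'aab': a→4
  n4 'aaba': b→5
  n5 'aabab': ·  [P0 ends]
  n6 'c': a→21 c→7  [P1 ends]
  n7 'cc': a→8
  n8 'cca': c→9
  n9 'ccac': c→10
  n10 'ccacc': ·  [P2 ends]
  n11 'b': a→17 c→12
  n12 'bc': c→13
  n13 'bcc': a→14
  n14 'bcca': b→15
  n15 'bccab': ·  [P3 ends]
  n16 'ab': ·  [P4 ends]
  n17 'ba': c→18
  n18 'bac': c→19
  n19 'bacc': c→20
  n20 'baccc': ·  [P6 ends]
  n21 'ca': b→22
  n22 'cab': ·  [P7 ends]

BFS fail/out derivation:
  fail(1) 'a': from fail(0)=0 chase 'a': 0 ⇒ 0;  out=∅∪out(0)=∅
  fail(6) 'c': from fail(0)=0 chase 'c': 0 ⇒ 0;  out={1}∪out(0)={1}
  fail(11) 'b': from fail(0)=0 chase 'b': 0 ⇒ 0;  out=∅∪out(0)=∅
  fail(2) 'aa': from fail(1)=0 chase 'a': 0 ⇒ 1;  out={5}∪out(1)={5}
  fail(7) 'cc': from fail(6)=0 chase 'c': 0 ⇒ 6;  out=∅∪out(6)={1}
  fail(12) 'bc': from fail(11)=0 chase 'c': 0 ⇒ 6;  out=∅∪out(6)={1}
  fail(16) 'ab': from fail(1)=0 chase 'b': 0 ⇒ 11;  out={4}∪out(11)={4}
  fail(17) 'ba': from fail(11)=0 chase 'a': 0 ⇒ 1;  out=∅∪out(1)=∅
  fail(21) 'ca': from fail(6)=0 chase 'a': 0 ⇒ 1;  out=∅∪out(1)=∅
  fail(3) 'aab': from fail(2)=1 chase 'b': 1 ⇒ 16;  out=∅∪out(16)={4}
  fail(8) 'cca': from fail(7)=6 chase 'a': 6 ⇒ 21;  out=∅∪out(21)=∅
  fail(13) 'bcc': from fail(12)=6 chase 'c': 6 ⇒ 7;  out=∅∪out(7)={1}
  fail(18) 'bac': from fail(17)=1 chase 'c': 1→0 ⇒ 6;  out=∅∪out(6)={1}
  fail(22) 'cab': from fail(21)=1 chase 'b': 1 ⇒ 16;  out={7}∪out(16)={4,7}
  fail(4) 'aaba': from fail(3)=16 chase 'a': 16→11 ⇒ 17;  out=∅∪out(17)=∅
  fail(9) 'ccac': from fail(8)=21 chase 'c': 21→1→0 ⇒ 6;  out=∅∪out(6)={1}
  fail(14) 'bcca': from fail(13)=7 chase 'a': 7 ⇒ 8;  out=∅∪out(8)=∅
  fail(19) 'bacc': from fail(18)=6 chase 'c': 6 ⇒ 7;  out=∅∪out(7)={1}
  fail(5) 'aabab': from fail(4)=17 chase 'b': 17→1 ⇒ 16;  out={0}∪out(16)={0,4}
  fail(10) 'ccacc': from fail(9)=6 chase 'c': 6 ⇒ 7;  out={2}∪out(7)={1,2}
  fail(15) 'bccab': from fail(14)=8 chase 'b': 8→21 ⇒ 22;  out={3}∪out(22)={3,4,7}
  fail(20) 'baccc': from fail(19)=7 chase 'c': 7→6 ⇒ 7;  out={6}∪out(7)={1,6}

Text stream:
i=0 'a': node 0→1
i=1 'b': node 1→16  ** P4@[0:1]
i=2 'a': node 16→17 (via fail)
i=3 'a': node 17→2 (via fail)  ** P5@[2:3]
i=4 'b': node 2→3  ** P4@[3:4]
i=5 'a': node 3→4
i=6 'a': node 4→2 (via fail)  ** P5@[5:6]
i=7 'c': node 2→6 (via fail)  ** P1@[7:7]
i=8 'a': node 6→21
i=9 'b': node 21→22  ** P4@[8:9],P7@[7:9]
i=10 'c': node 22→12 (via fail)  ** P1@[10:10]
i=11 'c': node 12→13  ** P1@[11:11]
i=12 'a': node 13→14
i=13 'c': node 14→9 (via fail)  ** P1@[13:13]
i=14 'c': node 9→10  ** P1@[14:14],P2@[10:14]
i=15 'c': node 10→7 (via fail)  ** P1@[15:15]
i=16 'b': node 7→11 (via fail)
i=17 'c': node 11→12  ** P1@[17:17]
i=18 'c': node 12→13  ** P1@[18:18]
i=19 'a': node 13→14
i=20 'b': node 14→15  ** P3@[16:20],P4@[19:20],P7@[18:20]
i=21 'b': node 15→11 (via fail)
i=22 'b': node 11→11 (via fail)
i=23 'c': node 11→12  ** P1@[23:23]
i=24 'a': node 12→21 (via fail)
i=25 'c': node 21→6 (via fail)  ** P1@[25:25]
i=26 'b': node 6→11 (via fail)
i=27 'a': node 11→17
i=28 'a': node 17→2 (via fail)  ** P5@[27:28]
i=29 'c': node 2→6 (via fail)  ** P1@[29:29]
i=30 'c': node 6→7  ** P1@[30:30]
i=31 'a': node 7→8
i=32 'c': node 8→9  ** P1@[32:32]
i=33 'c': node 9→10  ** P1@[33:33],P2@[29:33]
i=34 'a': node 10→8 (via fail)
i=35 'b': node 8→22 (via fail)  ** P4@[34:35],P7@[33:35]
i=36 'a': node 22→17 (via fail)
i=37 'c': node 17→18  ** P1@[37:37]
i=38 'c': node 18→19  ** P1@[38:38]
i=39 'c': node 19→20  ** P1@[39:39],P6@[35:39]
i=40 'c': node 20→7 (via fail)  ** P1@[40:40]
i=41 'b': node 7→11 (via fail)
i=42 'c': node 11→12  ** P1@[42:42]
i=43 'b': node 12→11 (via fail)
i=44 'a': node 11→17
i=45 'a': node 17→2 (via fail)  ** P5@[44:45]
i=46 'a': node 2→2 (via fail)  ** P5@[45:46]
i=47 'b': node 2→3  ** P4@[46:47]
i=48 'a': node 3→4
i=49 'b': node 4→5  ** P0@[45:49],P4@[48:49]
i=50 'b': node 5→11 (via fail)

Matches: [[1,4],[3,5],[4,4],[6,5],[7,1],[9,4],[9,7],[10,1],[11,1],[13,1],[14,1],[14,2],[15,1],[17,1],[18,1],[20,3],[20,4],[20,7],[23,1],[25,1],[28,5],[29,1],[30,1],[32,1],[33,1],[33,2],[35,4],[35,7],[37,1],[38,1],[39,1],[39,6],[40,1],[42,1],[45,5],[46,5],[47,4],[49,0],[49,4]]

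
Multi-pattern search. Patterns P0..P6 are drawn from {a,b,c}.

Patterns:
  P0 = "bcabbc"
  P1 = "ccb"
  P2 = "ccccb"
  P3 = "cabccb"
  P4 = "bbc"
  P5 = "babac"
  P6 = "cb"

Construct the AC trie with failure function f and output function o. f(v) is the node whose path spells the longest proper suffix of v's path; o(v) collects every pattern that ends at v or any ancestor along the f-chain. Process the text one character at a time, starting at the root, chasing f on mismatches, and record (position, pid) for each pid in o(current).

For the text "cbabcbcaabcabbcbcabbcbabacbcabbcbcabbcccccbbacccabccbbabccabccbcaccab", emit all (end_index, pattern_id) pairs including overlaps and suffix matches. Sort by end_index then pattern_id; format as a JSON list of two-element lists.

Build automaton:
Trie nodes:
  n0 'ε': b→1 c→7
  n1 'b': a→20 b→18 c→2
  n2 'bc': a→3
  n3 'bca': b→4
  n4 'bcab': b→5
  n5 'bcabb': c→6
  n6 'bcabbc': ·  ←P0
  n7 'c': a→13 b→24 c→8
  n8 'cc': b→9 c→10
  n9 'ccb': ·  ←P1
  n10 'ccc': c→11
  n11 'cccc': b→12
  n12 'ccccb': ·  ←P2
  n13 'ca': b→14
  n14 'cab': c→15
  n15 'cabc': c→16
  n16 'cabcc': b→17
  n17 'cabccb': ·  ←P3
  n18 'bb': c→19
  n19 'bbc': ·  ←P4
  n20 'ba': b→21
  n21 'bab': a→22
  n22 'baba': c→23
  n23 'babac': ·  ←P5
  n24 'cb': ·  ←P6

Failure links (BFS by depth):
  fail(1) 'b': from fail(0)=0 chase 'b': 0 ⇒ 0;  out=∅∪out(0)=∅
  fail(7) 'c': from fail(0)=0 chase 'c': 0 ⇒ 0;  out=∅∪out(0)=∅
  fail(2) 'bc': from fail(1)=0 chase 'c': 0 ⇒ 7;  out=∅∪out(7)=∅
  fail(8) 'cc': from fail(7)=0 chase 'c': 0 ⇒ 7;  out=∅∪out(7)=∅
  fail(13) 'ca': from fail(7)=0 chase 'a': 0 ⇒ 0;  out=∅∪out(0)=∅
  fail(18) 'bb': from fail(1)=0 chase 'b': 0 ⇒ 1;  out=∅∪out(1)=∅
  fail(20) 'ba': from fail(1)=0 chase 'a': 0 ⇒ 0;  out=∅∪out(0)=∅
  fail(24) 'cb': from fail(7)=0 chase 'b': 0 ⇒ 1;  out={6}∪out(1)={6}
  fail(3) 'bca': from fail(2)=7 chase 'a': 7 ⇒ 13;  out=∅∪out(13)=∅
  fail(9) 'ccb': from fail(8)=7 chase 'b': 7 ⇒ 24;  out={1}∪out(24)={1,6}
  fail(10) 'ccc': from fail(8)=7 chase 'c': 7 ⇒ 8;  out=∅∪out(8)=∅
  fail(14) 'cab': from fail(13)=0 chase 'b': 0 ⇒ 1;  out=∅∪out(1)=∅
  fail(19) 'bbc': from fail(18)=1 chase 'c': 1 ⇒ 2;  out={4}∪out(2)={4}
  fail(21) 'bab': from fail(20)=0 chase 'b': 0 ⇒ 1;  out=∅∪out(1)=∅
  fail(4) 'bcab': from fail(3)=13 chase 'b': 13 ⇒ 14;  out=∅∪out(14)=∅
  fail(11) 'cccc': from fail(10)=8 chase 'c': 8 ⇒ 10;  out=∅∪out(10)=∅
  fail(15) 'cabc': from fail(14)=1 chase 'c': 1 ⇒ 2;  out=∅∪out(2)=∅
  fail(22) 'baba': from fail(21)=1 chase 'a': 1 ⇒ 20;  out=∅∪out(20)=∅
  fail(5) 'bcabb': from fail(4)=14 chase 'b': 14→1 ⇒ 18;  out=∅∪out(18)=∅
  fail(12) 'ccccb': from fail(11)=10 chase 'b': 10→8 ⇒ 9;  out={2}∪out(9)={1,2,6}
  fail(16) 'cabcc': from fail(15)=2 chase 'c': 2→7 ⇒ 8;  out=∅∪out(8)=∅
  fail(23) 'babac': from fail(22)=20 chase 'c': 20→0 ⇒ 7;  out={5}∪out(7)={5}
  fail(6) 'bcabbc': from fail(5)=18 chase 'c': 18 ⇒ 19;  out={0}∪out(19)={0,4}
  fail(17) 'cabccb': from fail(16)=8 chase 'b': 8 ⇒ 9;  out={3}∪out(9)={1,3,6}

Run:
i=0 'c': node 0→7
i=1 'b': node 7→24  → match P6@[0:1]
i=2 'a': node 24→20 (via fail)
i=3 'b': node 20→21
i=4 'c': node 21→2 (via fail)
i=5 'b': node 2→24 (via fail)  → match P6@[4:5]
i=6 'c': node 24→2 (via fail)
i=7 'a': node 2→3
i=8 'a': node 3→0 (via fail)
i=9 'b': node 0→1
i=10 'c': node 1→2
i=11 'a': node 2→3
i=12 'b': node 3→4
i=13 'b': node 4→5
i=14 'c': node 5→6  → match P0@[9:14],P4@[12:14]
i=15 'b': node 6→24 (via fail)  → match P6@[14:15]
i=16 'c': node 24→2 (via fail)
i=17 'a': node 2→3
i=18 'b': node 3→4
i=19 'b': node 4→5
i=20 'c': node 5→6  → match P0@[15:20],P4@[18:20]
i=21 'b': node 6→24 (via fail)  → match P6@[20:21]
i=22 'a': node 24→20 (via fail)
i=23 'b': node 20→21
i=24 'a': node 21→22
i=25 'c': node 22→23  → match P5@[21:25]
i=26 'b': node 23→24 (via fail)  → match P6@[25:26]
i=27 'c': node 24→2 (via fail)
i=28 'a': node 2→3
i=29 'b': node 3→4
i=30 'b': node 4→5
i=31 'c': node 5→6  → match P0@[26:31],P4@[29:31]
i=32 'b': node 6→24 (via fail)  → match P6@[31:32]
i=33 'c': node 24→2 (via fail)
i=34 'a': node 2→3
i=35 'b': node 3→4
i=36 'b': node 4→5
i=37 'c': node 5→6  → match P0@[32:37],P4@[35:37]
i=38 'c': node 6→8 (via fail)
i=39 'c': node 8→10
i=40 'c': node 10→11
i=41 'c': node 11→11 (via fail)
i=42 'b': node 11→12  → match P1@[40:42],P2@[38:42],P6@[41:42]
i=43 'b': node 12→18 (via fail)
i=44 'a': node 18→20 (via fail)
i=45 'c': node 20→7 (via fail)
i=46 'c': node 7→8
i=47 'c': node 8→10
i=48 'a': node 10→13 (via fail)
i=49 'b': node 13→14
i=50 'c': node 14→15
i=51 'c': node 15→16
i=52 'b': node 16→17  → match P1@[50:52],P3@[47:52],P6@[51:52]
i=53 'b': node 17→18 (via fail)
i=54 'a': node 18→20 (via fail)
i=55 'b': node 20→21
i=56 'c': node 21→2 (via fail)
i=57 'c': node 2→8 (via fail)
i=58 'a': node 8→13 (via fail)
i=59 'b': node 13→14
i=60 'c': node 14→15
i=61 'c': node 15→16
i=62 'b': node 16→17  → match P1@[60:62],P3@[57:62],P6@[61:62]
i=63 'c': node 17→2 (via fail)
i=64 'a': node 2→3
i=65 'c': node 3→7 (via fail)
i=66 'c': node 7→8
i=67 'a': node 8→13 (via fail)
i=68 'b': node 13→14

Matches: [[1,6],[5,6],[14,0],[14,4],[15,6],[20,0],[20,4],[21,6],[25,5],[26,6],[31,0],[31,4],[32,6],[37,0],[37,4],[42,1],[42,2],[42,6],[52,1],[52,3],[52,6],[62,1],[62,3],[62,6]]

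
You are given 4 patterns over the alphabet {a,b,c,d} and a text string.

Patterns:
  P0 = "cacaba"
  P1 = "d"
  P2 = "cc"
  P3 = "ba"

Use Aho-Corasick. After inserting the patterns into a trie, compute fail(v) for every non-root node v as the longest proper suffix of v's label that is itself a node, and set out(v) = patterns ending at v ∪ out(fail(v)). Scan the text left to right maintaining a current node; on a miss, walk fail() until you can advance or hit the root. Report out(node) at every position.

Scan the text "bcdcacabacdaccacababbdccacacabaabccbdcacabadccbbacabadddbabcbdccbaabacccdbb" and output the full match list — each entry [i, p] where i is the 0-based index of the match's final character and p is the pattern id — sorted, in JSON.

Build:
Trie nodes:
  n0 'ε': b→9 c→1 d→7
  n1 'c': a→2 c→8
  n2 'ca': c→3
  n3 'cac': a→4
  n4 'caca': b→5
  n5 'cacab': a→6
  n6 'cacaba': ·  [P0 ends]
  n7 'd': ·  [P1 ends]
  n8 'cc': ·  [P2 ends]
  n9 'b': a→10
  n10 'ba': ·  [P3 ends]

BFS fail/out derivation:
  fail(1) 'c': from fail(0)=0 chase 'c': 0 ⇒ 0;  out=∅∪out(0)=∅
  fail(7) 'd': from fail(0)=0 chase 'd': 0 ⇒ 0;  out={1}∪out(0)={1}
  fail(9) 'b': from fail(0)=0 chase 'b': 0 ⇒ 0;  out=∅∪out(0)=∅
  fail(2) 'ca': from fail(1)=0 chase 'a': 0 ⇒ 0;  out=∅∪out(0)=∅
  fail(8) 'cc': from fail(1)=0 chase 'c': 0 ⇒ 1;  out={2}∪out(1)={2}
  fail(10) 'ba': from fail(9)=0 chase 'a': 0 ⇒ 0;  out={3}∪out(0)={3}
  fail(3) 'cac': from fail(2)=0 chase 'c': 0 ⇒ 1;  out=∅∪out(1)=∅
  fail(4) 'caca': from fail(3)=1 chase 'a': 1 ⇒ 2;  out=∅∪out(2)=∅
  fail(5) 'cacab': from fail(4)=2 chase 'b': 2→0 ⇒ 9;  out=∅∪out(9)=∅
  fail(6) 'cacaba': from fail(5)=9 chase 'a': 9 ⇒ 10;  out={0}∪out(10)={0,3}

Scan:
i=0 'b': node 0→9
i=1 'c': node 9→1 ·f
i=2 'd': node 1→7 ·f  emit P1@[2:2]
i=3 'c': node 7→1 ·f
i=4 'a': node 1→2
i=5 'c': node 2→3
i=6 'a': node 3→4
i=7 'b': node 4→5
i=8 'a': node 5→6  emit P0@[3:8],P3@[7:8]
i=9 'c': node 6→1 ·f
i=10 'd': node 1→7 ·f  emit P1@[10:10]
i=11 'a': node 7→0 ·f
i=12 'c': node 0→1
i=13 'c': node 1→8  emit P2@[12:13]
i=14 'a': node 8→2 ·f
i=15 'c': node 2→3
i=16 'a': node 3→4
i=17 'b': node 4→5
i=18 'a': node 5→6  emit P0@[13:18],P3@[17:18]
i=19 'b': node 6→9 ·f
i=20 'b': node 9→9 ·f
i=21 'd': node 9→7 ·f  emit P1@[21:21]
i=22 'c': node 7→1 ·f
i=23 'c': node 1→8  emit P2@[22:23]
i=24 'a': node 8→2 ·f
i=25 'c': node 2→3
i=26 'a': node 3→4
i=27 'c': node 4→3 ·f
i=28 'a': node 3→4
i=29 'b': node 4→5
i=30 'a': node 5→6  emit P0@[25:30],P3@[29:30]
i=31 'a': node 6→0 ·f
i=32 'b': node 0→9
i=33 'c': node 9→1 ·f
i=34 'c': node 1→8  emit P2@[33:34]
i=35 'b': node 8→9 ·f
i=36 'd': node 9→7 ·f  emit P1@[36:36]
i=37 'c': node 7→1 ·f
i=38 'a': node 1→2
i=39 'c': node 2→3
i=40 'a': node 3→4
i=41 'b': node 4→5
i=42 'a': node 5→6  emit P0@[37:42],P3@[41:42]
i=43 'd': node 6→7 ·f  emit P1@[43:43]
i=44 'c': node 7→1 ·f
i=45 'c': node 1→8  emit P2@[44:45]
i=46 'b': node 8→9 ·f
i=47 'b': node 9→9 ·f
i=48 'a': node 9→10  emit P3@[47:48]
i=49 'c': node 10→1 ·f
i=50 'a': node 1→2
i=51 'b': node 2→9 ·f
i=52 'a': node 9→10  emit P3@[51:52]
i=53 'd': node 10→7 ·f  emit P1@[53:53]
i=54 'd': node 7→7 ·f  emit P1@[54:54]
i=55 'd': node 7→7 ·f  emit P1@[55:55]
i=56 'b': node 7→9 ·f
i=57 'a': node 9→10  emit P3@[56:57]
i=58 'b': node 10→9 ·f
i=59 'c': node 9→1 ·f
i=60 'b': node 1→9 ·f
i=61 'd': node 9→7 ·f  emit P1@[61:61]
i=62 'c': node 7→1 ·f
i=63 'c': node 1→8  emit P2@[62:63]
i=64 'b': node 8→9 ·f
i=65 'a': node 9→10  emit P3@[64:65]
i=66 'a': node 10→0 ·f
i=67 'b': node 0→9
i=68 'a': node 9→10  emit P3@[67:68]
i=69 'c': node 10→1 ·f
i=70 'c': node 1→8  emit P2@[69:70]
i=71 'c': node 8→8 ·f  emit P2@[70:71]
i=72 'd': node 8→7 ·f  emit P1@[72:72]
i=73 'b': node 7→9 ·f
i=74 'b': node 9→9 ·f

Result: [[2,1],[8,0],[8,3],[10,1],[13,2],[18,0],[18,3],[21,1],[23,2],[30,0],[30,3],[34,2],[36,1],[42,0],[42,3],[43,1],[45,2],[48,3],[52,3],[53,1],[54,1],[55,1],[57,3],[61,1],[63,2],[65,3],[68,3],[70,2],[71,2],[72,1]]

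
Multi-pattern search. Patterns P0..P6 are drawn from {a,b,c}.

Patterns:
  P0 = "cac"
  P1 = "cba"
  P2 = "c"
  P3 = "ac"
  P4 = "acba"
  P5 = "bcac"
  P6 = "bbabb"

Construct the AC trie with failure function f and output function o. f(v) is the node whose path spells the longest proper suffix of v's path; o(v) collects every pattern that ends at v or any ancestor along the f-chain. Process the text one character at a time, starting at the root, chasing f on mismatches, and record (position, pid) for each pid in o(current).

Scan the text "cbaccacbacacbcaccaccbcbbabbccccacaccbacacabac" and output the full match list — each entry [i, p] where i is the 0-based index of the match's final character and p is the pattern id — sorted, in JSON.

Build:
Trie (insert patterns):
  0='ε' goto a→6 b→10 c→1
  1='c' goto a→2 b→4  ←P2
  2='ca' goto c→3
  3='cac' goto ·  ←P0
  4='cb' goto a→5
  5='cba' goto ·  ←P1
  6='a' goto c→7
  7='ac' goto b→8  ←P3
  8='acb' goto a→9
  9='acba' goto ·  ←P4
  10='b' goto b→14 c→11
  11='bc' goto a→12
  12='bca' goto c→13
  13='bcac' goto ·  ←P5
  14='bb' goto a→15
  15='bba' goto b→16
  16='bbab' goto b→17
  17='bbabb' goto ·  ←P6

BFS fail/out derivation:
  n1('c'): parent n0 fail=0; on 'c' 0 → fail=0;  out {2}∪∅={2}
  n6('a'): parent n0 fail=0; on 'a' 0 → fail=0;  out ∅∪∅=∅
  n10('b'): parent n0 fail=0; on 'b' 0 → fail=0;  out ∅∪∅=∅
  n2('ca'): parent n1 fail=0; on 'a' 0 → fail=6;  out ∅∪∅=∅
  n4('cb'): parent n1 fail=0; on 'b' 0 → fail=10;  out ∅∪∅=∅
  n7('ac'): parent n6 fail=0; on 'c' 0 → fail=1;  out {3}∪{2}={2,3}
  n11('bc'): parent n10 fail=0; on 'c' 0 → fail=1;  out ∅∪{2}={2}
  n14('bb'): parent n10 fail=0; on 'b' 0 → fail=10;  out ∅∪∅=∅
  n3('cac'): parent n2 fail=6; on 'c' 6 → fail=7;  out {0}∪{2,3}={0,2,3}
  n5('cba'): parent n4 fail=10; on 'a' 10→0 → fail=6;  out {1}∪∅={1}
  n8('acb'): parent n7 fail=1; on 'b' 1 → fail=4;  out ∅∪∅=∅
  n12('bca'): parent n11 fail=1; on 'a' 1 → fail=2;  out ∅∪∅=∅
  n15('bba'): parent n14 fail=10; on 'a' 10→0 → fail=6;  out ∅∪∅=∅
  n9('acba'): parent n8 fail=4; on 'a' 4 → fail=5;  out {4}∪{1}={1,4}
  n13('bcac'): parent n12 fail=2; on 'c' 2 → fail=3;  out {5}∪{0,2,3}={0,2,3,5}
  n16('bbab'): parent n15 fail=6; on 'b' 6→0 → fail=10;  out ∅∪∅=∅
  n17('bbabb'): parent n16 fail=10; on 'b' 10 → fail=14;  out {6}∪∅={6}

Text stream:
i=0 'c': node 0→1  ** P2@[0:0]
i=1 'b': node 1→4
i=2 'a': node 4→5  ** P1@[0:2]
i=3 'c': node 5→7 ·f  ** P2@[3:3],P3@[2:3]
i=4 'c': node 7→1 ·f  ** P2@[4:4]
i=5 'a': node 1→2
i=6 'c': node 2→3  ** P0@[4:6],P2@[6:6],P3@[5:6]
i=7 'b': node 3→8 ·f
i=8 'a': node 8→9  ** P1@[6:8],P4@[5:8]
i=9 'c': node 9→7 ·f  ** P2@[9:9],P3@[8:9]
i=10 'a': node 7→2 ·f
i=11 'c': node 2→3  ** P0@[9:11],P2@[11:11],P3@[10:11]
i=12 'b': node 3→8 ·f
i=13 'c': node 8→11 ·f  ** P2@[13:13]
i=14 'a': node 11→12
i=15 'c': node 12→13  ** P0@[13:15],P2@[15:15],P3@[14:15],P5@[12:15]
i=16 'c': node 13→1 ·f  ** P2@[16:16]
i=17 'a': node 1→2
i=18 'c': node 2→3  ** P0@[16:18],P2@[18:18],P3@[17:18]
i=19 'c': node 3→1 ·f  ** P2@[19:19]
i=20 'b': node 1→4
i=21 'c': node 4→11 ·f  ** P2@[21:21]
i=22 'b': node 11→4 ·f
i=23 'b': node 4→14 ·f
i=24 'a': node 14→15
i=25 'b': node 15→16
i=26 'b': node 16→17  ** P6@[22:26]
i=27 'c': node 17→11 ·f  ** P2@[27:27]
i=28 'c': node 11→1 ·f  ** P2@[28:28]
i=29 'c': node 1→1 ·f  ** P2@[29:29]
i=30 'c': node 1→1 ·f  ** P2@[30:30]
i=31 'a': node 1→2
i=32 'c': node 2→3  ** P0@[30:32],P2@[32:32],P3@[31:32]
i=33 'a': node 3→2 ·f
i=34 'c': node 2→3  ** P0@[32:34],P2@[34:34],P3@[33:34]
i=35 'c': node 3→1 ·f  ** P2@[35:35]
i=36 'b': node 1→4
i=37 'a': node 4→5  ** P1@[35:37]
i=38 'c': node 5→7 ·f  ** P2@[38:38],P3@[37:38]
i=39 'a': node 7→2 ·f
i=40 'c': node 2→3  ** P0@[38:40],P2@[40:40],P3@[39:40]
i=41 'a': node 3→2 ·f
i=42 'b': node 2→10 ·f
i=43 'a': node 10→6 ·f
i=44 'c': node 6→7  ** P2@[44:44],P3@[43:44]

Result: [[0,2],[2,1],[3,2],[3,3],[4,2],[6,0],[6,2],[6,3],[8,1],[8,4],[9,2],[9,3],[11,0],[11,2],[11,3],[13,2],[15,0],[15,2],[15,3],[15,5],[16,2],[18,0],[18,2],[18,3],[19,2],[21,2],[26,6],[27,2],[28,2],[29,2],[30,2],[32,0],[32,2],[32,3],[34,0],[34,2],[34,3],[35,2],[37,1],[38,2],[38,3],[40,0],[40,2],[40,3],[44,2],[44,3]]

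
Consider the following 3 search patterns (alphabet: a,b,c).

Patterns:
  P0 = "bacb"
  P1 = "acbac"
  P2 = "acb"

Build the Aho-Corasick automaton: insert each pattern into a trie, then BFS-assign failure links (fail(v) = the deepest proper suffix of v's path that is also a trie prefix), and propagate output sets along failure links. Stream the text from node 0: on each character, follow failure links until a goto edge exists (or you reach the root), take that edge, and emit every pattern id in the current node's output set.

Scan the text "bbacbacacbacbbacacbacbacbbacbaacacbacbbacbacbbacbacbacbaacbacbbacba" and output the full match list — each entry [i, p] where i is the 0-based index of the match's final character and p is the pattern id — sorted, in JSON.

Build:
Trie (insert patterns):
  n0 'ε': a→5 b→1
  n1 'b': a→2
  n2 'ba': c→3
  n3 'bac': b→4
  n4 'bacb': ·  ←P0
  n5 'a': c→6
  n6 'ac': b→7
  n7 'acb': a→8  ←P2
  n8 'acba': c→9
  n9 'acbac': ·  ←P1

Failure links (BFS by depth):
  n1('b'): parent n0 fail=0; on 'b' 0 → fail=0;  out ∅∪∅=∅
  n5('a'): parent n0 fail=0; on 'a' 0 → fail=0;  out ∅∪∅=∅
  n2('ba'): parent n1 fail=0; on 'a' 0 → fail=5;  out ∅∪∅=∅
  n6('ac'): parent n5 fail=0; on 'c' 0 → fail=0;  out ∅∪∅=∅
  n3('bac'): parent n2 fail=5; on 'c' 5 → fail=6;  out ∅∪∅=∅
  n7('acb'): parent n6 fail=0; on 'b' 0 → fail=1;  out {2}∪∅={2}
  n4('bacb'): parent n3 fail=6; on 'b' 6 → fail=7;  out {0}∪{2}={0,2}
  n8('acba'): parent n7 fail=1; on 'a' 1 → fail=2;  out ∅∪∅=∅
  n9('acbac'): parent n8 fail=2; on 'c' 2 → fail=3;  out {1}∪∅={1}

Text stream:
i=0 'b': node 0→1
i=1 'b': node 1→1 (fail-walked)
i=2 'a': node 1→2
i=3 'c': node 2→3
i=4 'b': node 3→4  ** P0@[1:4],P2@[2:4]
i=5 'a': node 4→8 (fail-walked)
i=6 'c': node 8→9  ** P1@[2:6]
i=7 'a': node 9→5 (fail-walked)
i=8 'c': node 5→6
i=9 'b': node 6→7  ** P2@[7:9]
i=10 'a': node 7→8
i=11 'c': node 8→9  ** P1@[7:11]
i=12 'b': node 9→4 (fail-walked)  ** P0@[9:12],P2@[10:12]
i=13 'b': node 4→1 (fail-walked)
i=14 'a': node 1→2
i=15 'c': node 2→3
i=16 'a': node 3→5 (fail-walked)
i=17 'c': node 5→6
i=18 'b': node 6→7  ** P2@[16:18]
i=19 'a': node 7→8
i=20 'c': node 8→9  ** P1@[16:20]
i=21 'b': node 9→4 (fail-walked)  ** P0@[18:21],P2@[19:21]
i=22 'a': node 4→8 (fail-walked)
i=23 'c': node 8→9  ** P1@[19:23]
i=24 'b': node 9→4 (fail-walked)  ** P0@[21:24],P2@[22:24]
i=25 'b': node 4→1 (fail-walked)
i=26 'a': node 1→2
i=27 'c': node 2→3
i=28 'b': node 3→4  ** P0@[25:28],P2@[26:28]
i=29 'a': node 4→8 (fail-walked)
i=30 'a': node 8→5 (fail-walked)
i=31 'c': node 5→6
i=32 'a': node 6→5 (fail-walked)
i=33 'c': node 5→6
i=34 'b': node 6→7  ** P2@[32:34]
i=35 'a': node 7→8
i=36 'c': node 8→9  ** P1@[32:36]
i=37 'b': node 9→4 (fail-walked)  ** P0@[34:37],P2@[35:37]
i=38 'b': node 4→1 (fail-walked)
i=39 'a': node 1→2
i=40 'c': node 2→3
i=41 'b': node 3→4  ** P0@[38:41],P2@[39:41]
i=42 'a': node 4→8 (fail-walked)
i=43 'c': node 8→9  ** P1@[39:43]
i=44 'b': node 9→4 (fail-walked)  ** P0@[41:44],P2@[42:44]
i=45 'b': node 4→1 (fail-walked)
i=46 'a': node 1→2
i=47 'c': node 2→3
i=48 'b': node 3→4  ** P0@[45:48],P2@[46:48]
i=49 'a': node 4→8 (fail-walked)
i=50 'c': node 8→9  ** P1@[46:50]
i=51 'b': node 9→4 (fail-walked)  ** P0@[48:51],P2@[49:51]
i=52 'a': node 4→8 (fail-walked)
i=53 'c': node 8→9  ** P1@[49:53]
i=54 'b': node 9→4 (fail-walked)  ** P0@[51:54],P2@[52:54]
i=55 'a': node 4→8 (fail-walked)
i=56 'a': node 8→5 (fail-walked)
i=57 'c': node 5→6
i=58 'b': node 6→7  ** P2@[56:58]
i=59 'a': node 7→8
i=60 'c': node 8→9  ** P1@[56:60]
i=61 'b': node 9→4 (fail-walked)  ** P0@[58:61],P2@[59:61]
i=62 'b': node 4→1 (fail-walked)
i=63 'a': node 1→2
i=64 'c': node 2→3
i=65 'b': node 3→4  ** P0@[62:65],P2@[63:65]
i=66 'a': node 4→8 (fail-walked)

Matches: [[4,0],[4,2],[6,1],[9,2],[11,1],[12,0],[12,2],[18,2],[20,1],[21,0],[21,2],[23,1],[24,0],[24,2],[28,0],[28,2],[34,2],[36,1],[37,0],[37,2],[41,0],[41,2],[43,1],[44,0],[44,2],[48,0],[48,2],[50,1],[51,0],[51,2],[53,1],[54,0],[54,2],[58,2],[60,1],[61,0],[61,2],[65,0],[65,2]]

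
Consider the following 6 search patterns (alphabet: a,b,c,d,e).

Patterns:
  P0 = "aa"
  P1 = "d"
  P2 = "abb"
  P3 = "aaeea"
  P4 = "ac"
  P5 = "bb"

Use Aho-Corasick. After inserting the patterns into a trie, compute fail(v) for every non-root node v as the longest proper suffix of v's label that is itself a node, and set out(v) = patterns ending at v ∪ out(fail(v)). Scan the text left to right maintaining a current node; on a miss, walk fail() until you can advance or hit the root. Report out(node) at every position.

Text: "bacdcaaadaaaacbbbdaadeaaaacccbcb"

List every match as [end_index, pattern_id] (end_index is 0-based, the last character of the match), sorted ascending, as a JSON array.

Build automaton:
Trie nodes:
  0='ε' goto a→1 b→10 d→3
  1='a' goto a→2 b→4 c→9
  2='aa' goto e→6  [P0 ends]
  3='d' goto ·  [P1 ends]
  4='ab' goto b→5
  5='abb' goto ·  [P2 ends]
  6='aae' goto e→7
  7='aaee' goto a→8
  8='aaeea' goto ·  [P3 ends]
  9='ac' goto ·  [P4 ends]
  10='b' goto b→11
  11='bb' goto ·  [P5 ends]

BFS fail/out derivation:
  fail(1) 'a': from fail(0)=0 chase 'a': 0 ⇒ 0;  out=∅∪out(0)=∅
  fail(3) 'd': from fail(0)=0 chase 'd': 0 ⇒ 0;  out={1}∪out(0)={1}
  fail(10) 'b': from fail(0)=0 chase 'b': 0 ⇒ 0;  out=∅∪out(0)=∅
  fail(2) 'aa': from fail(1)=0 chase 'a': 0 ⇒ 1;  out={0}∪out(1)={0}
  fail(4) 'ab': from fail(1)=0 chase 'b': 0 ⇒ 10;  out=∅∪out(10)=∅
  fail(9) 'ac': from fail(1)=0 chase 'c': 0 ⇒ 0;  out={4}∪out(0)={4}
  fail(11) 'bb': from fail(10)=0 chase 'b': 0 ⇒ 10;  out={5}∪out(10)={5}
  fail(5) 'abb': from fail(4)=10 chase 'b': 10 ⇒ 11;  out={2}∪out(11)={2,5}
  fail(6) 'aae': from fail(2)=1 chase 'e': 1→0 ⇒ 0;  out=∅∪out(0)=∅
  fail(7) 'aaee': from fail(6)=0 chase 'e': 0 ⇒ 0;  out=∅∪out(0)=∅
  fail(8) 'aaeea': from fail(7)=0 chase 'a': 0 ⇒ 1;  out={3}∪out(1)={3}

Run:
[0] read 'b'  n0⇒n10
[1] read 'a'  n10⇒n1 (fail-walked)
[2] read 'c'  n1⇒n9  → match P4@[1:2]
[3] read 'd'  n9⇒n3 (fail-walked)  → match P1@[3:3]
[4] read 'c'  n3⇒n0 (fail-walked)
[5] read 'a'  n0⇒n1
[6] read 'a'  n1⇒n2  → match P0@[5:6]
[7] read 'a'  n2⇒n2 (fail-walked)  → match P0@[6:7]
[8] read 'd'  n2⇒n3 (fail-walked)  → match P1@[8:8]
[9] read 'a'  n3⇒n1 (fail-walked)
[10] read 'a'  n1⇒n2  → match P0@[9:10]
[11] read 'a'  n2⇒n2 (fail-walked)  → match P0@[10:11]
[12] read 'a'  n2⇒n2 (fail-walked)  → match P0@[11:12]
[13] read 'c'  n2⇒n9 (fail-walked)  → match P4@[12:13]
[14] read 'b'  n9⇒n10 (fail-walked)
[15] read 'b'  n10⇒n11  → match P5@[14:15]
[16] read 'b'  n11⇒n11 (fail-walked)  → match P5@[15:16]
[17] read 'd'  n11⇒n3 (fail-walked)  → match P1@[17:17]
[18] read 'a'  n3⇒n1 (fail-walked)
[19] read 'a'  n1⇒n2  → match P0@[18:19]
[20] read 'd'  n2⇒n3 (fail-walked)  → match P1@[20:20]
[21] read 'e'  n3⇒n0 (fail-walked)
[22] read 'a'  n0⇒n1
[23] read 'a'  n1⇒n2  → match P0@[22:23]
[24] read 'a'  n2⇒n2 (fail-walked)  → match P0@[23:24]
[25] read 'a'  n2⇒n2 (fail-walked)  → match P0@[24:25]
[26] read 'c'  n2⇒n9 (fail-walked)  → match P4@[25:26]
[27] read 'c'  n9⇒n0 (fail-walked)
[28] read 'c'  n0⇒n0
[29] read 'b'  n0⇒n10
[30] read 'c'  n10⇒n0 (fail-walked)
[31] read 'b'  n0⇒n10

Result: [[2,4],[3,1],[6,0],[7,0],[8,1],[10,0],[11,0],[12,0],[13,4],[15,5],[16,5],[17,1],[19,0],[20,1],[23,0],[24,0],[25,0],[26,4]]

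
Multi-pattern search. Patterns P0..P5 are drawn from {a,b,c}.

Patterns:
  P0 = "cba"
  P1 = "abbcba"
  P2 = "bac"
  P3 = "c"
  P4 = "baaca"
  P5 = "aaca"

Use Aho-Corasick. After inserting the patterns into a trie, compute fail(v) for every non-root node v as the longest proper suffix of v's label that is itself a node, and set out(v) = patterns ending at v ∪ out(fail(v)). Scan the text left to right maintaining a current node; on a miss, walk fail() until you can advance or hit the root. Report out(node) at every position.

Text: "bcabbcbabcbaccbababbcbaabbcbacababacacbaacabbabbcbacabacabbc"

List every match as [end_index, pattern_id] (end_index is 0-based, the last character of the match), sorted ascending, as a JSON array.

Construct AC machine:
Trie (insert patterns):
  n0 'ε': a→4 b→10 c→1
  n1 'c': b→2  ←P3
  n2 'cb': a→3
  n3 'cba': ·  ←P0
  n4 'a': a→16 b→5
  n5 'ab': b→6
  n6 'abb': c→7
  n7 'abbc': b→8
  n8 'abbcb': a→9
  n9 'abbcba': ·  ←P1
  n10 'b': a→11
  n11 'ba': a→13 c→12
  n12 'bac': ·  ←P2
  n13 'baa': c→14
  n14 'baac': a→15
  n15 'baaca': ·  ←P4
  n16 'aa': c→17
  n17 'aac': a→18
  n18 'aaca': ·  ←P5

BFS fail/out derivation:
  n1('c'): parent n0 fail=0; on 'c' 0 → fail=0;  out {3}∪∅={3}
  n4('a'): parent n0 fail=0; on 'a' 0 → fail=0;  out ∅∪∅=∅
  n10('b'): parent n0 fail=0; on 'b' 0 → fail=0;  out ∅∪∅=∅
  n2('cb'): parent n1 fail=0; on 'b' 0 → fail=10;  out ∅∪∅=∅
  n5('ab'): parent n4 fail=0; on 'b' 0 → fail=10;  out ∅∪∅=∅
  n11('ba'): parent n10 fail=0; on 'a' 0 → fail=4;  out ∅∪∅=∅
  n16('aa'): parent n4 fail=0; on 'a' 0 → fail=4;  out ∅∪∅=∅
  n3('cba'): parent n2 fail=10; on 'a' 10 → fail=11;  out {0}∪∅={0}
  n6('abb'): parent n5 fail=10; on 'b' 10→0 → fail=10;  out ∅∪∅=∅
  n12('bac'): parent n11 fail=4; on 'c' 4→0 → fail=1;  out {2}∪{3}={2,3}
  n13('baa'): parent n11 fail=4; on 'a' 4 → fail=16;  out ∅∪∅=∅
  n17('aac'): parent n16 fail=4; on 'c' 4→0 → fail=1;  out ∅∪{3}={3}
  n7('abbc'): parent n6 fail=10; on 'c' 10→0 → fail=1;  out ∅∪{3}={3}
  n14('baac'): parent n13 fail=16; on 'c' 16 → fail=17;  out ∅∪{3}={3}
  n18('aaca'): parent n17 fail=1; on 'a' 1→0 → fail=4;  out {5}∪∅={5}
  n8('abbcb'): parent n7 fail=1; on 'b' 1 → fail=2;  out ∅∪∅=∅
  n15('baaca'): parent n14 fail=17; on 'a' 17 → fail=18;  out {4}∪{5}={4,5}
  n9('abbcba'): parent n8 fail=2; on 'a' 2 → fail=3;  out {1}∪{0}={0,1}

Run:
pos 0 'b': at 10
pos 1 'c': at 1 (fail-walked)  emit P3@[1:1]
pos 2 'a': at 4 (fail-walked)
pos 3 'b': at 5
pos 4 'b': at 6
pos 5 'c': at 7  emit P3@[5:5]
pos 6 'b': at 8
pos 7 'a': at 9  emit P0@[5:7],P1@[2:7]
pos 8 'b': at 5 (fail-walked)
pos 9 'c': at 1 (fail-walked)  emit P3@[9:9]
pos 10 'b': at 2
pos 11 'a': at 3  emit P0@[9:11]
pos 12 'c': at 12 (fail-walked)  emit P2@[10:12],P3@[12:12]
pos 13 'c': at 1 (fail-walked)  emit P3@[13:13]
pos 14 'b': at 2
pos 15 'a': at 3  emit P0@[13:15]
pos 16 'b': at 5 (fail-walked)
pos 17 'a': at 11 (fail-walked)
pos 18 'b': at 5 (fail-walked)
pos 19 'b': at 6
pos 20 'c': at 7  emit P3@[20:20]
pos 21 'b': at 8
pos 22 'a': at 9  emit P0@[20:22],P1@[17:22]
pos 23 'a': at 13 (fail-walked)
pos 24 'b': at 5 (fail-walked)
pos 25 'b': at 6
pos 26 'c': at 7  emit P3@[26:26]
pos 27 'b': at 8
pos 28 'a': at 9  emit P0@[26:28],P1@[23:28]
pos 29 'c': at 12 (fail-walked)  emit P2@[27:29],P3@[29:29]
pos 30 'a': at 4 (fail-walked)
pos 31 'b': at 5
pos 32 'a': at 11 (fail-walked)
pos 33 'b': at 5 (fail-walked)
pos 34 'a': at 11 (fail-walked)
pos 35 'c': at 12  emit P2@[33:35],P3@[35:35]
pos 36 'a': at 4 (fail-walked)
pos 37 'c': at 1 (fail-walked)  emit P3@[37:37]
pos 38 'b': at 2
pos 39 'a': at 3  emit P0@[37:39]
pos 40 'a': at 13 (fail-walked)
pos 41 'c': at 14  emit P3@[41:41]
pos 42 'a': at 15  emit P4@[38:42],P5@[39:42]
pos 43 'b': at 5 (fail-walked)
pos 44 'b': at 6
pos 45 'a': at 11 (fail-walked)
pos 46 'b': at 5 (fail-walked)
pos 47 'b': at 6
pos 48 'c': at 7  emit P3@[48:48]
pos 49 'b': at 8
pos 50 'a': at 9  emit P0@[48:50],P1@[45:50]
pos 51 'c': at 12 (fail-walked)  emit P2@[49:51],P3@[51:51]
pos 52 'a': at 4 (fail-walked)
pos 53 'b': at 5
pos 54 'a': at 11 (fail-walked)
pos 55 'c': at 12  emit P2@[53:55],P3@[55:55]
pos 56 'a': at 4 (fail-walked)
pos 57 'b': at 5
pos 58 'b': at 6
pos 59 'c': at 7  emit P3@[59:59]

All matches (sorted): [[1,3],[5,3],[7,0],[7,1],[9,3],[11,0],[12,2],[12,3],[13,3],[15,0],[20,3],[22,0],[22,1],[26,3],[28,0],[28,1],[29,2],[29,3],[35,2],[35,3],[37,3],[39,0],[41,3],[42,4],[42,5],[48,3],[50,0],[50,1],[51,2],[51,3],[55,2],[55,3],[59,3]]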